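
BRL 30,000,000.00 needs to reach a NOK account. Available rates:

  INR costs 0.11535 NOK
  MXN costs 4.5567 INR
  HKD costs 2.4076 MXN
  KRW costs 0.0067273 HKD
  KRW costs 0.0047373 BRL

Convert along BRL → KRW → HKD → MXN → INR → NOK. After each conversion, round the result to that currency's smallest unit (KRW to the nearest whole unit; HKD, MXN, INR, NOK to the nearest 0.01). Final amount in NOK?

NOK 53,911,762.74

BRL 30,000,000.00 ÷ 0.0047373 = KRW 6,332,721,170
KRW 6,332,721,170 × 0.0067273 = HKD 42,602,115.13
HKD 42,602,115.13 × 2.4076 = MXN 102,568,852.39
MXN 102,568,852.39 × 4.5567 = INR 467,375,489.69
INR 467,375,489.69 × 0.11535 = NOK 53,911,762.74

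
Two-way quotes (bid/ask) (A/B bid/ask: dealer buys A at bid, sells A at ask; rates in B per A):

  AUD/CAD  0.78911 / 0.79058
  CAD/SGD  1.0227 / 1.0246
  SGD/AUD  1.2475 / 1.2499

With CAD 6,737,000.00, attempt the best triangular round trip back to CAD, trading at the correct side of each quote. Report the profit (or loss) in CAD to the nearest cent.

Best loop CAD → SGD → AUD → CAD:
CAD 6,737,000.00 × 1.0227 (sell CAD at bid) = SGD 6,889,929.90
SGD 6,889,929.90 × 1.2475 (sell SGD at bid) = AUD 8,595,187.55
AUD 8,595,187.55 × 0.78911 (sell AUD at bid) = CAD 6,782,548.45

Net profit: CAD 45,548.45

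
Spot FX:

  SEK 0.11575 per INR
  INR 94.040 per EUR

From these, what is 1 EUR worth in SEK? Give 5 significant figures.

1 EUR × 94.040 = 94.04 INR
94.04 INR × 0.11575 = 10.8851 SEK

EUR/SEK = 10.885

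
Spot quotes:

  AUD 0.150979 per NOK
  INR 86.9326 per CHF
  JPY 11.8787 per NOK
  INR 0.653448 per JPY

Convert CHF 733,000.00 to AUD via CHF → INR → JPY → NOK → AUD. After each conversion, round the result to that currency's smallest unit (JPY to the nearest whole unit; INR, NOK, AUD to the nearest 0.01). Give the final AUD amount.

CHF 733,000.00 × 86.9326 = INR 63,721,595.80
INR 63,721,595.80 ÷ 0.653448 = JPY 97,515,940
JPY 97,515,940 ÷ 11.8787 = NOK 8,209,310.78
NOK 8,209,310.78 × 0.150979 = AUD 1,239,433.53

AUD 1,239,433.53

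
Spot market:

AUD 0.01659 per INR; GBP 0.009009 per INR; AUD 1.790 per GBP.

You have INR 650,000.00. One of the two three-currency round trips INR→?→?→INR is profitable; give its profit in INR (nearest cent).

Profitable loop is INR → AUD → GBP → INR:
INR 650,000.00 × 0.01659 = AUD 10,783.50
AUD 10,783.50 ÷ 1.790 = GBP 6,024.30
GBP 6,024.30 ÷ 0.009009 = INR 668,698.15
Profit = INR 668,698.15 − INR 650,000.00

Profit: INR 18,698.15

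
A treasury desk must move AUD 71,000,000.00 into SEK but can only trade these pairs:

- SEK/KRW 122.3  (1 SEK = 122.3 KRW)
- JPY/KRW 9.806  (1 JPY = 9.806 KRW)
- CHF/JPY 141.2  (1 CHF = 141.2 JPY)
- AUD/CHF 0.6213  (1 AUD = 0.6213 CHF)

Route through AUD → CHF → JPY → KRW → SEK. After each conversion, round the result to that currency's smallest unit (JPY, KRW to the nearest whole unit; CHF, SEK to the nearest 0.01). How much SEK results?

SEK 499,412,986.01

AUD 71,000,000.00 × 0.6213 = CHF 44,112,300.00
CHF 44,112,300.00 × 141.2 = JPY 6,228,656,760
JPY 6,228,656,760 × 9.806 = KRW 61,078,208,189
KRW 61,078,208,189 ÷ 122.3 = SEK 499,412,986.01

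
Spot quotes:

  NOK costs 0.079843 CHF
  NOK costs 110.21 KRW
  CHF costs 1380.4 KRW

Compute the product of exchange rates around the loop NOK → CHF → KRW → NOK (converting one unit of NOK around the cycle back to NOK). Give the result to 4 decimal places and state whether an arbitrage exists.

1.0000 (no arbitrage)

Around NOK → CHF → KRW → NOK: 1 × 0.079843 × 1380.4 ÷ 110.21 = 1.000048
Product ≈ 1 (deviation 0.005%, within rounding noise).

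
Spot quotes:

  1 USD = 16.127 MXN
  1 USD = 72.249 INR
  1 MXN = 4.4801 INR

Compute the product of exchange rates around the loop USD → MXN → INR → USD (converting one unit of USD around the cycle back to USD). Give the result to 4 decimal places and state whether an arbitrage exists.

Around USD → MXN → INR → USD: 1 × 16.127 × 4.4801 ÷ 72.249 = 1.000022
Product ≈ 1 (deviation 0.002%, within rounding noise).

1.0000 (no arbitrage)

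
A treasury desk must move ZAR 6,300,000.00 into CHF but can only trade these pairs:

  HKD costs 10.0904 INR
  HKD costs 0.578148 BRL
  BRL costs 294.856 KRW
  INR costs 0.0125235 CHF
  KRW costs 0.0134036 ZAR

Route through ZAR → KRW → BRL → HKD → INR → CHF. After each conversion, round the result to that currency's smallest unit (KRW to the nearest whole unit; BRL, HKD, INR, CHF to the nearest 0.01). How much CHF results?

CHF 348,420.90

ZAR 6,300,000.00 ÷ 0.0134036 = KRW 470,022,979
KRW 470,022,979 ÷ 294.856 = BRL 1,594,076.36
BRL 1,594,076.36 ÷ 0.578148 = HKD 2,757,211.58
HKD 2,757,211.58 × 10.0904 = INR 27,821,367.73
INR 27,821,367.73 × 0.0125235 = CHF 348,420.90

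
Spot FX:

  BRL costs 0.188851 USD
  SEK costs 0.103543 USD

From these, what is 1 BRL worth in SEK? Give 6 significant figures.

BRL/SEK = 1.82389

1 BRL × 0.188851 = 0.188851 USD
0.188851 USD ÷ 0.103543 = 1.82389 SEK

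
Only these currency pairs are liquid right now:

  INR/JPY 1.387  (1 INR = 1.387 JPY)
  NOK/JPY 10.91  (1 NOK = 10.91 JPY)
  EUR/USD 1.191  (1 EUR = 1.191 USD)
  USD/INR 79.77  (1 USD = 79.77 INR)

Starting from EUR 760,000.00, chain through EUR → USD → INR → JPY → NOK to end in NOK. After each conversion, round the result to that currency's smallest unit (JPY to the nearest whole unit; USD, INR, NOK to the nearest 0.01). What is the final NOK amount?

NOK 9,179,449.95

EUR 760,000.00 × 1.191 = USD 905,160.00
USD 905,160.00 × 79.77 = INR 72,204,613.20
INR 72,204,613.20 × 1.387 = JPY 100,147,799
JPY 100,147,799 ÷ 10.91 = NOK 9,179,449.95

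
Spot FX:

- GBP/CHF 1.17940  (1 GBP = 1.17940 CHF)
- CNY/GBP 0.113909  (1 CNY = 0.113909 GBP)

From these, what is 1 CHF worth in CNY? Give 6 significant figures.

1 CHF ÷ 1.17940 = 0.847889 GBP
0.847889 GBP ÷ 0.113909 = 7.44356 CNY

CHF/CNY = 7.44356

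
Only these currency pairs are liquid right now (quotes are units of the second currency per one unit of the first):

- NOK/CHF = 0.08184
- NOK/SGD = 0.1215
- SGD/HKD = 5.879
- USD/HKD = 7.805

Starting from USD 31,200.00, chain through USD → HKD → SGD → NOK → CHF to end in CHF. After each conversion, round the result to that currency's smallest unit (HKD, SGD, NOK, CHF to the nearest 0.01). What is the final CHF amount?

USD 31,200.00 × 7.805 = HKD 243,516.00
HKD 243,516.00 ÷ 5.879 = SGD 41,421.33
SGD 41,421.33 ÷ 0.1215 = NOK 340,916.30
NOK 340,916.30 × 0.08184 = CHF 27,900.59

CHF 27,900.59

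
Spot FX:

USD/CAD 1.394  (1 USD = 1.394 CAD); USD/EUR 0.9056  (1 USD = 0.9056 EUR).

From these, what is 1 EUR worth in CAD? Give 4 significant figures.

EUR/CAD = 1.539

1 EUR ÷ 0.9056 = 1.10424 USD
1.10424 USD × 1.394 = 1.53931 CAD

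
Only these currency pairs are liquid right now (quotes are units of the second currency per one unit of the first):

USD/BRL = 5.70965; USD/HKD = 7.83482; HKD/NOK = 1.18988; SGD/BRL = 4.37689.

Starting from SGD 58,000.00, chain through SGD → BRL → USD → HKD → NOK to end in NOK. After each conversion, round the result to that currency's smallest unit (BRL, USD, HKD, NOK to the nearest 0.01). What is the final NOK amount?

NOK 414,492.14

SGD 58,000.00 × 4.37689 = BRL 253,859.62
BRL 253,859.62 ÷ 5.70965 = USD 44,461.50
USD 44,461.50 × 7.83482 = HKD 348,347.85
HKD 348,347.85 × 1.18988 = NOK 414,492.14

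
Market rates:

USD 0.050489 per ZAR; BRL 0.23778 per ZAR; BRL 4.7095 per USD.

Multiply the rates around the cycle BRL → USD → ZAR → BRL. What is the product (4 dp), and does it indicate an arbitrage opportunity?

1.0000 (no arbitrage)

Around BRL → USD → ZAR → BRL: 1 ÷ 4.7095 ÷ 0.050489 × 0.23778 = 1.000009
Product ≈ 1 (deviation 0.001%, within rounding noise).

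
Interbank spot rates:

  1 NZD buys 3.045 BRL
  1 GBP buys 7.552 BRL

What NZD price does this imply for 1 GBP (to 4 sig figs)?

GBP/NZD = 2.480

1 GBP × 7.552 = 7.552 BRL
7.552 BRL ÷ 3.045 = 2.48013 NZD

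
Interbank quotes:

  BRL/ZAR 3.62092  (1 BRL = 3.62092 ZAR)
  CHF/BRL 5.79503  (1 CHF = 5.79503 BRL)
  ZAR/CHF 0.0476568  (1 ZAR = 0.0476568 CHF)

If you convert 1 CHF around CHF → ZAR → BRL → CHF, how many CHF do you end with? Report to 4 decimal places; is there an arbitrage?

1.0000 (no arbitrage)

Around CHF → ZAR → BRL → CHF: 1 ÷ 0.0476568 ÷ 3.62092 ÷ 5.79503 = 1.000001
Product ≈ 1 (deviation 0.000%, within rounding noise).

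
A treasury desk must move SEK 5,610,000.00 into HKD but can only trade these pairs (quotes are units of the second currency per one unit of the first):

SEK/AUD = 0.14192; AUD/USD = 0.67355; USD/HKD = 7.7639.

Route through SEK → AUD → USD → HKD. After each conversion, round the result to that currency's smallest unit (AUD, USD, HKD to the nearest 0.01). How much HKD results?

HKD 4,163,477.63

SEK 5,610,000.00 × 0.14192 = AUD 796,171.20
AUD 796,171.20 × 0.67355 = USD 536,261.11
USD 536,261.11 × 7.7639 = HKD 4,163,477.63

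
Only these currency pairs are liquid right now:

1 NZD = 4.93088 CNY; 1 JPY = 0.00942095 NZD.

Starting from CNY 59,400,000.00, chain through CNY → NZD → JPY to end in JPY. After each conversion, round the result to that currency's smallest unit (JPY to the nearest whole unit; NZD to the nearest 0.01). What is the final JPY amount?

JPY 1,278,696,018

CNY 59,400,000.00 ÷ 4.93088 = NZD 12,046,531.25
NZD 12,046,531.25 ÷ 0.00942095 = JPY 1,278,696,018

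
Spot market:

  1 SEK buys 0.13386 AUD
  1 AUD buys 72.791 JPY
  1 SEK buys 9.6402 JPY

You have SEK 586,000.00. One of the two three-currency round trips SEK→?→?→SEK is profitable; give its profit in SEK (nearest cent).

Profit: SEK 6,297.74

Profitable loop is SEK → AUD → JPY → SEK:
SEK 586,000.00 × 0.13386 = AUD 78,441.96
AUD 78,441.96 × 72.791 = JPY 5,709,869
JPY 5,709,869 ÷ 9.6402 = SEK 592,297.74
Profit = SEK 592,297.74 − SEK 586,000.00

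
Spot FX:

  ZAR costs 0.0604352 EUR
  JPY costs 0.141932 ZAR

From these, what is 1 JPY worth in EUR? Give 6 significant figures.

JPY/EUR = 0.00857769

1 JPY × 0.141932 = 0.141932 ZAR
0.141932 ZAR × 0.0604352 = 0.00857769 EUR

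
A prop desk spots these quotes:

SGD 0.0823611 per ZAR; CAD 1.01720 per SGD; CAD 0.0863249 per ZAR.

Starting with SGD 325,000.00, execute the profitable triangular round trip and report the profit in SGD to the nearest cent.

Profitable loop is SGD → ZAR → CAD → SGD:
SGD 325,000.00 ÷ 0.0823611 = ZAR 3,946,037.63
ZAR 3,946,037.63 × 0.0863249 = CAD 340,641.30
CAD 340,641.30 ÷ 1.01720 = SGD 334,881.34
Profit = SGD 334,881.34 − SGD 325,000.00

Profit: SGD 9,881.34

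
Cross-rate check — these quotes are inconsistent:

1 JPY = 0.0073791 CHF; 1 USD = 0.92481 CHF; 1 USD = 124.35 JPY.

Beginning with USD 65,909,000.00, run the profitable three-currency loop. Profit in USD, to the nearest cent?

Profitable loop is USD → CHF → JPY → USD:
USD 65,909,000.00 × 0.92481 = CHF 60,953,302.29
CHF 60,953,302.29 ÷ 0.0073791 = JPY 8,260,262,402
JPY 8,260,262,402 ÷ 124.35 = USD 66,427,522.33
Profit = USD 66,427,522.33 − USD 65,909,000.00

Profit: USD 518,522.33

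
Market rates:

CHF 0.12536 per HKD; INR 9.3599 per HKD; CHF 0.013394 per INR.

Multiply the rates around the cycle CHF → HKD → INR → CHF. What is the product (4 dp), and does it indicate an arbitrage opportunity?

Around CHF → HKD → INR → CHF: 1 ÷ 0.12536 × 9.3599 × 0.013394 = 1.000052
Product ≈ 1 (deviation 0.005%, within rounding noise).

1.0001 (no arbitrage)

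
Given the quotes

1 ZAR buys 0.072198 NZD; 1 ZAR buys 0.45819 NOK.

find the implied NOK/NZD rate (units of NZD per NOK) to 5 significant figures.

NOK/NZD = 0.15757

1 NOK ÷ 0.45819 = 2.1825 ZAR
2.1825 ZAR × 0.072198 = 0.157572 NZD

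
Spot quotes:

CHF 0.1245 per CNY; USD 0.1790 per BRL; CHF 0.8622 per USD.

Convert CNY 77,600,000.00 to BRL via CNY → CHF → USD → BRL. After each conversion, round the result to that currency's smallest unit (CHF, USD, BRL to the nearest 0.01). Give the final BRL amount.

CNY 77,600,000.00 × 0.1245 = CHF 9,661,200.00
CHF 9,661,200.00 ÷ 0.8622 = USD 11,205,288.80
USD 11,205,288.80 ÷ 0.1790 = BRL 62,599,378.77

BRL 62,599,378.77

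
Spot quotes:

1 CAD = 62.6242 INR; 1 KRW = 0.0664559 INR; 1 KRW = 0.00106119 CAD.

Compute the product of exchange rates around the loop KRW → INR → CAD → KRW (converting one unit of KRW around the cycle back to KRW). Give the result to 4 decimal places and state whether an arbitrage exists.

Around KRW → INR → CAD → KRW: 1 × 0.0664559 ÷ 62.6242 ÷ 0.00106119 = 0.999996
Product ≈ 1 (deviation 0.000%, within rounding noise).

1.0000 (no arbitrage)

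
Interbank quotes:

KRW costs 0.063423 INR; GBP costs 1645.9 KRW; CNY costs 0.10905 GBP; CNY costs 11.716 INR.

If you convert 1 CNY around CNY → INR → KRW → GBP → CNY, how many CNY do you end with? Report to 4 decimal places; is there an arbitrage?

1.0292 (arbitrage exists)

Around CNY → INR → KRW → GBP → CNY: 1 × 11.716 ÷ 0.063423 ÷ 1645.9 ÷ 0.10905 = 1.029209
Product > 1; profitable direction is CNY → INR → KRW → GBP → CNY.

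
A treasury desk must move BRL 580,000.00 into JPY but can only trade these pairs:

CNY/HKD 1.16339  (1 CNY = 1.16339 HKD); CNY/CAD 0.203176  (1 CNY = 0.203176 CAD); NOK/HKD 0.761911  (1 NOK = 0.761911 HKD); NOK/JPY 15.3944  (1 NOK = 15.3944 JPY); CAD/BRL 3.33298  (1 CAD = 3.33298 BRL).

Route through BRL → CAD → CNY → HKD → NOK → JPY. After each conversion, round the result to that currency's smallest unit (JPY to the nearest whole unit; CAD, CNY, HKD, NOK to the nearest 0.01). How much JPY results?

JPY 20,132,919

BRL 580,000.00 ÷ 3.33298 = CAD 174,018.45
CAD 174,018.45 ÷ 0.203176 = CNY 856,491.17
CNY 856,491.17 × 1.16339 = HKD 996,433.26
HKD 996,433.26 ÷ 0.761911 = NOK 1,307,807.95
NOK 1,307,807.95 × 15.3944 = JPY 20,132,919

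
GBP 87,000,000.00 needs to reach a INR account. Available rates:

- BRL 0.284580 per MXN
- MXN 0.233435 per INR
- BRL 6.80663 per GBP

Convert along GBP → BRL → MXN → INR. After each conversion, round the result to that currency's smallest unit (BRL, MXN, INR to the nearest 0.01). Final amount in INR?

GBP 87,000,000.00 × 6.80663 = BRL 592,176,810.00
BRL 592,176,810.00 ÷ 0.284580 = MXN 2,080,879,928.32
MXN 2,080,879,928.32 ÷ 0.233435 = INR 8,914,172,803.22

INR 8,914,172,803.22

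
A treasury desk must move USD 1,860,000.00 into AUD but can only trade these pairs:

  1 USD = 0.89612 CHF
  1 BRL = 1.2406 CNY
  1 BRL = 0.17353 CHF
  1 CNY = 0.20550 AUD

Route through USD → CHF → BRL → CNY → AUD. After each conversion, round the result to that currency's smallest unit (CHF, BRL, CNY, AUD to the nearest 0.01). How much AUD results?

AUD 2,448,770.87

USD 1,860,000.00 × 0.89612 = CHF 1,666,783.20
CHF 1,666,783.20 ÷ 0.17353 = BRL 9,605,158.76
BRL 9,605,158.76 × 1.2406 = CNY 11,916,159.96
CNY 11,916,159.96 × 0.20550 = AUD 2,448,770.87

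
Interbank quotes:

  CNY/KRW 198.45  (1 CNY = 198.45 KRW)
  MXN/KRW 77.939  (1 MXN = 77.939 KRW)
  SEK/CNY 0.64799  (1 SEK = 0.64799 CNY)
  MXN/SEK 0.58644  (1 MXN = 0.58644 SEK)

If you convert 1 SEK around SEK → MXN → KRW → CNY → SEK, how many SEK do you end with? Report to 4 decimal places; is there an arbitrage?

1.0335 (arbitrage exists)

Around SEK → MXN → KRW → CNY → SEK: 1 ÷ 0.58644 × 77.939 ÷ 198.45 ÷ 0.64799 = 1.033503
Product > 1; profitable direction is SEK → MXN → KRW → CNY → SEK.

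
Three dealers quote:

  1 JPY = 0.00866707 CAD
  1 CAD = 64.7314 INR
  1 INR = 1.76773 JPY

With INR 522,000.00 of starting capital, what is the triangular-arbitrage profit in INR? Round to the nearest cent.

Profitable loop is INR → CAD → JPY → INR:
INR 522,000.00 ÷ 64.7314 = CAD 8,064.09
CAD 8,064.09 ÷ 0.00866707 = JPY 930,429
JPY 930,429 ÷ 1.76773 = INR 526,341.08
Profit = INR 526,341.08 − INR 522,000.00

Profit: INR 4,341.08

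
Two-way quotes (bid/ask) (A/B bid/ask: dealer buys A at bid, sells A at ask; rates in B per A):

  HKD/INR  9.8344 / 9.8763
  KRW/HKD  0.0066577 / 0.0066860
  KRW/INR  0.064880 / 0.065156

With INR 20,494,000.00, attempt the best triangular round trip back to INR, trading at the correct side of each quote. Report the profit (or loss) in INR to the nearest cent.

Best loop INR → KRW → HKD → INR:
INR 20,494,000.00 ÷ 0.065156 (buy KRW at ask) = KRW 314,537,418
KRW 314,537,418 × 0.0066577 (sell KRW at bid) = HKD 2,094,095.77
HKD 2,094,095.77 × 9.8344 (sell HKD at bid) = INR 20,594,175.41

Net profit: INR 100,175.41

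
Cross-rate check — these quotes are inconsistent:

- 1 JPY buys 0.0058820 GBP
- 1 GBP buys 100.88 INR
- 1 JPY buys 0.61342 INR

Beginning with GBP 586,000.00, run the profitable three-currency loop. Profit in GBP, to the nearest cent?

Profitable loop is GBP → JPY → INR → GBP:
GBP 586,000.00 ÷ 0.0058820 = JPY 99,625,978
JPY 99,625,978 × 0.61342 = INR 61,112,567.15
INR 61,112,567.15 ÷ 100.88 = GBP 605,794.68
Profit = GBP 605,794.68 − GBP 586,000.00

Profit: GBP 19,794.68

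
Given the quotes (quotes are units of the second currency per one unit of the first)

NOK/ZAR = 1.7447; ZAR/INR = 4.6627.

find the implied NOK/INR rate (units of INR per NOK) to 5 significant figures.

NOK/INR = 8.1350

1 NOK × 1.7447 = 1.7447 ZAR
1.7447 ZAR × 4.6627 = 8.13501 INR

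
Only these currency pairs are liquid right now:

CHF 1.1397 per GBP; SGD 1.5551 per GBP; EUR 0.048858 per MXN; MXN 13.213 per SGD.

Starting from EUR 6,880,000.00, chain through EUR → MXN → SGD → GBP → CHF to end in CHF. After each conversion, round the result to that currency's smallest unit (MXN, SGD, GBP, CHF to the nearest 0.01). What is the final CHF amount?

EUR 6,880,000.00 ÷ 0.048858 = MXN 140,816,242.99
MXN 140,816,242.99 ÷ 13.213 = SGD 10,657,401.27
SGD 10,657,401.27 ÷ 1.5551 = GBP 6,853,193.54
GBP 6,853,193.54 × 1.1397 = CHF 7,810,584.68

CHF 7,810,584.68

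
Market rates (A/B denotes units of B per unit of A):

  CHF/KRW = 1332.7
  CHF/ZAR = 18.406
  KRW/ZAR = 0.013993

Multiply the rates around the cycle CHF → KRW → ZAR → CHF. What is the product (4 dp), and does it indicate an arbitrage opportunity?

Around CHF → KRW → ZAR → CHF: 1 × 1332.7 × 0.013993 ÷ 18.406 = 1.013173
Product > 1; profitable direction is CHF → KRW → ZAR → CHF.

1.0132 (arbitrage exists)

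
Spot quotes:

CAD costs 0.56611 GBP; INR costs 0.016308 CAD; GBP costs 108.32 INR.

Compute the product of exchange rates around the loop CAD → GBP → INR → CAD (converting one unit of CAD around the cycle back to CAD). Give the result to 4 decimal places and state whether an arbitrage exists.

1.0000 (no arbitrage)

Around CAD → GBP → INR → CAD: 1 × 0.56611 × 108.32 × 0.016308 = 1.000023
Product ≈ 1 (deviation 0.002%, within rounding noise).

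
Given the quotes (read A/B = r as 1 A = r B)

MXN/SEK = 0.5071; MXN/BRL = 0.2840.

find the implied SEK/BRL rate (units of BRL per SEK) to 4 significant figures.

SEK/BRL = 0.5600

1 SEK ÷ 0.5071 = 1.972 MXN
1.972 MXN × 0.2840 = 0.560047 BRL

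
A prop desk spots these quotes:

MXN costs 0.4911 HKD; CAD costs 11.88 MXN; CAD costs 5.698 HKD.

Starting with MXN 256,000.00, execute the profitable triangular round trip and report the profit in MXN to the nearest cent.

Profit: MXN 6,122.25

Profitable loop is MXN → HKD → CAD → MXN:
MXN 256,000.00 × 0.4911 = HKD 125,721.60
HKD 125,721.60 ÷ 5.698 = CAD 22,064.16
CAD 22,064.16 × 11.88 = MXN 262,122.25
Profit = MXN 262,122.25 − MXN 256,000.00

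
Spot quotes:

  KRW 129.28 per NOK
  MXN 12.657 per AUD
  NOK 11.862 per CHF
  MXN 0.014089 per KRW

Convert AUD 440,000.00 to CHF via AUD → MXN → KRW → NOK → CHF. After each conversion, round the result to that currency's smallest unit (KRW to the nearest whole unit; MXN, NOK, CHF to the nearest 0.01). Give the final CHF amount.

CHF 257,759.11

AUD 440,000.00 × 12.657 = MXN 5,569,080.00
MXN 5,569,080.00 ÷ 0.014089 = KRW 395,278,586
KRW 395,278,586 ÷ 129.28 = NOK 3,057,538.57
NOK 3,057,538.57 ÷ 11.862 = CHF 257,759.11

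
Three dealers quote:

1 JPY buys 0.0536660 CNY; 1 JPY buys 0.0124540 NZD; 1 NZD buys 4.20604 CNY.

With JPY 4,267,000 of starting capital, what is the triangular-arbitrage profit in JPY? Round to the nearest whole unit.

Profitable loop is JPY → CNY → NZD → JPY:
JPY 4,267,000 × 0.0536660 = CNY 228,992.82
CNY 228,992.82 ÷ 4.20604 = NZD 54,443.81
NZD 54,443.81 ÷ 0.0124540 = JPY 4,371,592
Profit = JPY 4,371,592 − JPY 4,267,000

Profit: JPY 104,592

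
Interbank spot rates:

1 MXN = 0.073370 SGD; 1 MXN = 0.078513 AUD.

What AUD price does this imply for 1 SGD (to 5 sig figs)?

SGD/AUD = 1.0701

1 SGD ÷ 0.073370 = 13.6295 MXN
13.6295 MXN × 0.078513 = 1.0701 AUD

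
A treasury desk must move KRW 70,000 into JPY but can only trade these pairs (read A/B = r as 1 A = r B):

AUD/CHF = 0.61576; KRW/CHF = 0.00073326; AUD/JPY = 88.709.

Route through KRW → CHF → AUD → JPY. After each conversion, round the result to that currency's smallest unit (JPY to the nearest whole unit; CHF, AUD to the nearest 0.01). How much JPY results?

KRW 70,000 × 0.00073326 = CHF 51.33
CHF 51.33 ÷ 0.61576 = AUD 83.36
AUD 83.36 × 88.709 = JPY 7,395

JPY 7,395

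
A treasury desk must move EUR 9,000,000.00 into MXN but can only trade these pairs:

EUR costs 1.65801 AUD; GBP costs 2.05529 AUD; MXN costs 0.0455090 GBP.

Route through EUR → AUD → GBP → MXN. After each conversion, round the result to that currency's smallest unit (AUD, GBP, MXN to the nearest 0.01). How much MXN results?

EUR 9,000,000.00 × 1.65801 = AUD 14,922,090.00
AUD 14,922,090.00 ÷ 2.05529 = GBP 7,260,333.09
GBP 7,260,333.09 ÷ 0.0455090 = MXN 159,536,203.61

MXN 159,536,203.61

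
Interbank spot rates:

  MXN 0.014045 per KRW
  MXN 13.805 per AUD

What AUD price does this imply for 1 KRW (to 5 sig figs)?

KRW/AUD = 0.0010174

1 KRW × 0.014045 = 0.014045 MXN
0.014045 MXN ÷ 13.805 = 0.00101739 AUD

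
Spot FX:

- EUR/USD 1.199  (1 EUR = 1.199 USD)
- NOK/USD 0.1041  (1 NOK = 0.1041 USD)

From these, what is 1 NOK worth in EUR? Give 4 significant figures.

NOK/EUR = 0.08682

1 NOK × 0.1041 = 0.1041 USD
0.1041 USD ÷ 1.199 = 0.0868224 EUR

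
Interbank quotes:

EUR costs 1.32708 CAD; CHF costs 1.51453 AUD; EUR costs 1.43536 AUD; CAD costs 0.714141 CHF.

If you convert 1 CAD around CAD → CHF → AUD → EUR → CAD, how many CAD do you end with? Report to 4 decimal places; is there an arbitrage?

1.0000 (no arbitrage)

Around CAD → CHF → AUD → EUR → CAD: 1 × 0.714141 × 1.51453 ÷ 1.43536 × 1.32708 = 0.999996
Product ≈ 1 (deviation 0.000%, within rounding noise).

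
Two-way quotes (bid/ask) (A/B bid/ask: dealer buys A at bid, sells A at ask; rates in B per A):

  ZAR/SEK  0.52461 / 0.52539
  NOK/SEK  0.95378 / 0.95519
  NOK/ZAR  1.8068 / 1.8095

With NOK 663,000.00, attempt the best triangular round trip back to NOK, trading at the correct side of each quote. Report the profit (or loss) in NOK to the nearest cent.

Net profit: NOK 2,152.69

Best loop NOK → SEK → ZAR → NOK:
NOK 663,000.00 × 0.95378 (sell NOK at bid) = SEK 632,356.14
SEK 632,356.14 ÷ 0.52539 (buy ZAR at ask) = ZAR 1,203,593.79
ZAR 1,203,593.79 ÷ 1.8095 (buy NOK at ask) = NOK 665,152.69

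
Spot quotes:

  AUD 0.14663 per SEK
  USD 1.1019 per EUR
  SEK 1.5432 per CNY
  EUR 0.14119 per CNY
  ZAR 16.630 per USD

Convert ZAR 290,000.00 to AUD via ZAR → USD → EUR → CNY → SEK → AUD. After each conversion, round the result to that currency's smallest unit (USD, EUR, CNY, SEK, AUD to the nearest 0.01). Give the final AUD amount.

AUD 25,363.23

ZAR 290,000.00 ÷ 16.630 = USD 17,438.36
USD 17,438.36 ÷ 1.1019 = EUR 15,825.72
EUR 15,825.72 ÷ 0.14119 = CNY 112,088.11
CNY 112,088.11 × 1.5432 = SEK 172,974.37
SEK 172,974.37 × 0.14663 = AUD 25,363.23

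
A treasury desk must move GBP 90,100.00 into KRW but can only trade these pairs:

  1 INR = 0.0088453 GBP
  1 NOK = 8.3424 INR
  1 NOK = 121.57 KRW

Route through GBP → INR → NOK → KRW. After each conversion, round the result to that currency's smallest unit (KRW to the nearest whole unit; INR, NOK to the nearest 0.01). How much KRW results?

KRW 148,438,866

GBP 90,100.00 ÷ 0.0088453 = INR 10,186,200.58
INR 10,186,200.58 ÷ 8.3424 = NOK 1,221,015.60
NOK 1,221,015.60 × 121.57 = KRW 148,438,866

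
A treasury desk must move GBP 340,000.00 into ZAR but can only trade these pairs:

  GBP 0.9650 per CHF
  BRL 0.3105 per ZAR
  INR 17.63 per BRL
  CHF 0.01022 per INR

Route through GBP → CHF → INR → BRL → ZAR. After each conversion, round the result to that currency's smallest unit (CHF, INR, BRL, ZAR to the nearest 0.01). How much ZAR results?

GBP 340,000.00 ÷ 0.9650 = CHF 352,331.61
CHF 352,331.61 ÷ 0.01022 = INR 34,474,717.22
INR 34,474,717.22 ÷ 17.63 = BRL 1,955,457.58
BRL 1,955,457.58 ÷ 0.3105 = ZAR 6,297,769.98

ZAR 6,297,769.98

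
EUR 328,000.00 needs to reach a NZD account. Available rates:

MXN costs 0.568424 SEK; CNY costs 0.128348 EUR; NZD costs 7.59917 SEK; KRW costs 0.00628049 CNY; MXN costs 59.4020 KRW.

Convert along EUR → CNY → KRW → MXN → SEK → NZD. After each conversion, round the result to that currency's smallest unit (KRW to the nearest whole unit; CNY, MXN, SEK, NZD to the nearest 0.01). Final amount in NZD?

EUR 328,000.00 ÷ 0.128348 = CNY 2,555,552.09
CNY 2,555,552.09 ÷ 0.00628049 = KRW 406,903,297
KRW 406,903,297 ÷ 59.4020 = MXN 6,849,993.22
MXN 6,849,993.22 × 0.568424 = SEK 3,893,700.55
SEK 3,893,700.55 ÷ 7.59917 = NZD 512,384.98

NZD 512,384.98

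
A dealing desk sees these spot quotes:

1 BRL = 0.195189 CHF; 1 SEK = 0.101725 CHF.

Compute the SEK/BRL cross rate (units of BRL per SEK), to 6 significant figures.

SEK/BRL = 0.521162

1 SEK × 0.101725 = 0.101725 CHF
0.101725 CHF ÷ 0.195189 = 0.521162 BRL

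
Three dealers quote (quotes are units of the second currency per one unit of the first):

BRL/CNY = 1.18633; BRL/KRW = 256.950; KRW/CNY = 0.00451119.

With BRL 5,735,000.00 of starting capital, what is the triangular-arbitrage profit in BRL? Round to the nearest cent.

Profitable loop is BRL → CNY → KRW → BRL:
BRL 5,735,000.00 × 1.18633 = CNY 6,803,602.55
CNY 6,803,602.55 ÷ 0.00451119 = KRW 1,508,161,383
KRW 1,508,161,383 ÷ 256.950 = BRL 5,869,474.15
Profit = BRL 5,869,474.15 − BRL 5,735,000.00

Profit: BRL 134,474.15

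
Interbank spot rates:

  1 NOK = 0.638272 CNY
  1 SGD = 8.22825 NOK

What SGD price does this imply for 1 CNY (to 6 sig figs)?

CNY/SGD = 0.190409

1 CNY ÷ 0.638272 = 1.56673 NOK
1.56673 NOK ÷ 8.22825 = 0.190409 SGD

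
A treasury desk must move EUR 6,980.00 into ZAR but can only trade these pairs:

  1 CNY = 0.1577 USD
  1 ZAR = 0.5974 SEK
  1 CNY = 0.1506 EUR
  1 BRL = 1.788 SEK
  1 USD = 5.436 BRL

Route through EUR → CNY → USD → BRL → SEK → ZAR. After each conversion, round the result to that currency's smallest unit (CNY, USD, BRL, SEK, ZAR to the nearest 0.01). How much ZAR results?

ZAR 118,916.96

EUR 6,980.00 ÷ 0.1506 = CNY 46,347.94
CNY 46,347.94 × 0.1577 = USD 7,309.07
USD 7,309.07 × 5.436 = BRL 39,732.10
BRL 39,732.10 × 1.788 = SEK 71,040.99
SEK 71,040.99 ÷ 0.5974 = ZAR 118,916.96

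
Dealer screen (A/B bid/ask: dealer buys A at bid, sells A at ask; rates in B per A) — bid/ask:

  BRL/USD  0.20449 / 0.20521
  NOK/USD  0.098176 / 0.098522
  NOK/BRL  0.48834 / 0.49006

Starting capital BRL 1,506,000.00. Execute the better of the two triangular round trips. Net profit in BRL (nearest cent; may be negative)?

Net profit: BRL 20,462.45

Best loop BRL → USD → NOK → BRL:
BRL 1,506,000.00 × 0.20449 (sell BRL at bid) = USD 307,961.94
USD 307,961.94 ÷ 0.098522 (buy NOK at ask) = NOK 3,125,819.00
NOK 3,125,819.00 × 0.48834 (sell NOK at bid) = BRL 1,526,462.45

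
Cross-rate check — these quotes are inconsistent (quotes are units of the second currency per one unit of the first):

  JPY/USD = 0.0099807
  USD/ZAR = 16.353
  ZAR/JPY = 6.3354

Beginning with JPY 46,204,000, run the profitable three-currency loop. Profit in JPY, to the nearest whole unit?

Profitable loop is JPY → USD → ZAR → JPY:
JPY 46,204,000 × 0.0099807 = USD 461,148.26
USD 461,148.26 × 16.353 = ZAR 7,541,157.54
ZAR 7,541,157.54 × 6.3354 = JPY 47,776,249
Profit = JPY 47,776,249 − JPY 46,204,000

Profit: JPY 1,572,249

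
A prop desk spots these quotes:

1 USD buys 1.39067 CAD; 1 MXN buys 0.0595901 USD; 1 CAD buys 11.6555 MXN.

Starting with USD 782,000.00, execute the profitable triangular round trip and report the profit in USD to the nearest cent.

Profit: USD 27,613.32

Profitable loop is USD → MXN → CAD → USD:
USD 782,000.00 ÷ 0.0595901 = MXN 13,122,985.19
MXN 13,122,985.19 ÷ 11.6555 = CAD 1,125,904.95
CAD 1,125,904.95 ÷ 1.39067 = USD 809,613.32
Profit = USD 809,613.32 − USD 782,000.00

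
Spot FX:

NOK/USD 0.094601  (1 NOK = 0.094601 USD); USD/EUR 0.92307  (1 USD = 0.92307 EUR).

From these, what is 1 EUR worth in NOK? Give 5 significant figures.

1 EUR ÷ 0.92307 = 1.08334 USD
1.08334 USD ÷ 0.094601 = 11.4517 NOK

EUR/NOK = 11.452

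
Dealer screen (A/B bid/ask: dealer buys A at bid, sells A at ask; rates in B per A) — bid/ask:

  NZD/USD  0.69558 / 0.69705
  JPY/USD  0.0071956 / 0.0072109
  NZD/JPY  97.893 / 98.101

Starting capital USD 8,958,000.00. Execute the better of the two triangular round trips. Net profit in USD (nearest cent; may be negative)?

Best loop USD → NZD → JPY → USD:
USD 8,958,000.00 ÷ 0.69705 (buy NZD at ask) = NZD 12,851,301.92
NZD 12,851,301.92 × 97.893 (sell NZD at bid) = JPY 1,258,052,498
JPY 1,258,052,498 × 0.0071956 (sell JPY at bid) = USD 9,052,442.56

Net profit: USD 94,442.56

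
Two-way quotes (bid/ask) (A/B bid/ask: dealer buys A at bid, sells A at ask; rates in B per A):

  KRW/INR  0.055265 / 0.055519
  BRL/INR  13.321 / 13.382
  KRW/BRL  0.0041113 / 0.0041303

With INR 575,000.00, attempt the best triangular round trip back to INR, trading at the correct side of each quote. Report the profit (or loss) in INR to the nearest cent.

Best loop INR → BRL → KRW → INR:
INR 575,000.00 ÷ 13.382 (buy BRL at ask) = BRL 42,968.17
BRL 42,968.17 ÷ 0.0041303 (buy KRW at ask) = KRW 10,403,159
KRW 10,403,159 × 0.055265 (sell KRW at bid) = INR 574,930.56

Net result: INR -69.44 (no profitable arbitrage after spreads)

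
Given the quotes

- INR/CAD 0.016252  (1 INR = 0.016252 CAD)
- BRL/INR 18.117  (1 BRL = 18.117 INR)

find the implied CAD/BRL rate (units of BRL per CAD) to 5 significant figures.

1 CAD ÷ 0.016252 = 61.5309 INR
61.5309 INR ÷ 18.117 = 3.39631 BRL

CAD/BRL = 3.3963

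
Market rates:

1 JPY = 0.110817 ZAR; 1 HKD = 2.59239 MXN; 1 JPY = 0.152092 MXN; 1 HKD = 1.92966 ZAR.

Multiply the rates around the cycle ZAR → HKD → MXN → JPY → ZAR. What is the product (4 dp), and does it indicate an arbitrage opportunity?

Around ZAR → HKD → MXN → JPY → ZAR: 1 ÷ 1.92966 × 2.59239 ÷ 0.152092 × 0.110817 = 0.978858
Product < 1; profitable direction is ZAR → JPY → MXN → HKD → ZAR.

0.9789 (arbitrage exists)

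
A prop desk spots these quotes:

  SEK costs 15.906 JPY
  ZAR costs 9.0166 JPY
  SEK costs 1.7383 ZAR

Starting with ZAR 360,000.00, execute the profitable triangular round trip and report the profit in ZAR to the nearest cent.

Profit: ZAR 5,338.92

Profitable loop is ZAR → SEK → JPY → ZAR:
ZAR 360,000.00 ÷ 1.7383 = SEK 207,098.89
SEK 207,098.89 × 15.906 = JPY 3,294,115
JPY 3,294,115 ÷ 9.0166 = ZAR 365,338.92
Profit = ZAR 365,338.92 − ZAR 360,000.00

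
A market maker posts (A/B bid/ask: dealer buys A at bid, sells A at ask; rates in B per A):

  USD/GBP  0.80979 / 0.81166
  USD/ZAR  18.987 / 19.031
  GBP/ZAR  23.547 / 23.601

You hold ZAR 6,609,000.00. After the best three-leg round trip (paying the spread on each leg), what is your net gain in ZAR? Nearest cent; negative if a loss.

Net profit: ZAR 12,892.65

Best loop ZAR → USD → GBP → ZAR:
ZAR 6,609,000.00 ÷ 19.031 (buy USD at ask) = USD 347,275.50
USD 347,275.50 × 0.80979 (sell USD at bid) = GBP 281,220.23
GBP 281,220.23 × 23.547 (sell GBP at bid) = ZAR 6,621,892.65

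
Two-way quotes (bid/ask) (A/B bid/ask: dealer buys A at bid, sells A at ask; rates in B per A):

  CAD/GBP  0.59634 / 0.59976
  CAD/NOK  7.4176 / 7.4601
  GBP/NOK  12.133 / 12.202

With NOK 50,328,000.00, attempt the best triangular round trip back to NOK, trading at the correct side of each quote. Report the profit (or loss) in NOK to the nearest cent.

Best loop NOK → GBP → CAD → NOK:
NOK 50,328,000.00 ÷ 12.202 (buy GBP at ask) = GBP 4,124,569.74
GBP 4,124,569.74 ÷ 0.59976 (buy CAD at ask) = CAD 6,877,033.72
CAD 6,877,033.72 × 7.4176 (sell CAD at bid) = NOK 51,011,085.31

Net profit: NOK 683,085.31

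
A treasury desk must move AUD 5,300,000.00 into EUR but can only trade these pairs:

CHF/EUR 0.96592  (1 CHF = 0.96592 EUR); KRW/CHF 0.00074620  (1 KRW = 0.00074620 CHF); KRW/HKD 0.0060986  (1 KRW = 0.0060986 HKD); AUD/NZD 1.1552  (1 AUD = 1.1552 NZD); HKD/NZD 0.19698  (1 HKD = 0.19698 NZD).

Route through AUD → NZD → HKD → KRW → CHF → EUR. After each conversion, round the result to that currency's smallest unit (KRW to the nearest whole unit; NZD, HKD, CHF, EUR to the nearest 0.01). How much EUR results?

AUD 5,300,000.00 × 1.1552 = NZD 6,122,560.00
NZD 6,122,560.00 ÷ 0.19698 = HKD 31,082,140.32
HKD 31,082,140.32 ÷ 0.0060986 = KRW 5,096,602,551
KRW 5,096,602,551 × 0.00074620 = CHF 3,803,084.82
CHF 3,803,084.82 × 0.96592 = EUR 3,673,475.69

EUR 3,673,475.69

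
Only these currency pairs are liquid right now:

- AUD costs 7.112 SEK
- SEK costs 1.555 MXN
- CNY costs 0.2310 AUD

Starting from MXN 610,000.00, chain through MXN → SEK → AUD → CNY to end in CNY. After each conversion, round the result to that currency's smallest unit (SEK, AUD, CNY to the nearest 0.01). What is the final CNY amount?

MXN 610,000.00 ÷ 1.555 = SEK 392,282.96
SEK 392,282.96 ÷ 7.112 = AUD 55,157.90
AUD 55,157.90 ÷ 0.2310 = CNY 238,778.79

CNY 238,778.79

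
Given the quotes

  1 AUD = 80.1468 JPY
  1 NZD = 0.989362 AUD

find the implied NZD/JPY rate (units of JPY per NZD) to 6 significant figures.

1 NZD × 0.989362 = 0.989362 AUD
0.989362 AUD × 80.1468 = 79.2942 JPY

NZD/JPY = 79.2942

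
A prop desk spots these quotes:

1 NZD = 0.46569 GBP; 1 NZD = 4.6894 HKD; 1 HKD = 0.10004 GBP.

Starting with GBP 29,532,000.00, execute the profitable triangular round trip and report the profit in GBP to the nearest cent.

Profitable loop is GBP → NZD → HKD → GBP:
GBP 29,532,000.00 ÷ 0.46569 = NZD 63,415,576.89
NZD 63,415,576.89 × 4.6894 = HKD 297,381,006.25
HKD 297,381,006.25 × 0.10004 = GBP 29,749,995.87
Profit = GBP 29,749,995.87 − GBP 29,532,000.00

Profit: GBP 217,995.87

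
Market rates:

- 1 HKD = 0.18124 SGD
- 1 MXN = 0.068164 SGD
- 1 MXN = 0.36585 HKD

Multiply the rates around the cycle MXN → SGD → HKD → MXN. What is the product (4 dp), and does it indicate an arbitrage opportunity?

1.0280 (arbitrage exists)

Around MXN → SGD → HKD → MXN: 1 × 0.068164 ÷ 0.18124 ÷ 0.36585 = 1.028011
Product > 1; profitable direction is MXN → SGD → HKD → MXN.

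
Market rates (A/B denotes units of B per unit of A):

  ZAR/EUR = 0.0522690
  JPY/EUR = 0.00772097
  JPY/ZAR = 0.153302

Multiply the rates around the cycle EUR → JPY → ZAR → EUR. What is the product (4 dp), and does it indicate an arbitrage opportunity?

Around EUR → JPY → ZAR → EUR: 1 ÷ 0.00772097 × 0.153302 × 0.0522690 = 1.037815
Product > 1; profitable direction is EUR → JPY → ZAR → EUR.

1.0378 (arbitrage exists)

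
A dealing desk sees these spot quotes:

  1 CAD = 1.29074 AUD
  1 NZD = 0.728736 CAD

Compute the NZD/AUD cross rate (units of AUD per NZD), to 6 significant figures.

1 NZD × 0.728736 = 0.728736 CAD
0.728736 CAD × 1.29074 = 0.940609 AUD

NZD/AUD = 0.940609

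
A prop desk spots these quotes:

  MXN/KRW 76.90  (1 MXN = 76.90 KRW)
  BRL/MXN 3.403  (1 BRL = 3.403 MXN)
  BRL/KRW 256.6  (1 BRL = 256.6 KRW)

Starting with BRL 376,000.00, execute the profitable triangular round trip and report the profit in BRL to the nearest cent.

Profitable loop is BRL → MXN → KRW → BRL:
BRL 376,000.00 × 3.403 = MXN 1,279,528.00
MXN 1,279,528.00 × 76.90 = KRW 98,395,703
KRW 98,395,703 ÷ 256.6 = BRL 383,459.48
Profit = BRL 383,459.48 − BRL 376,000.00

Profit: BRL 7,459.48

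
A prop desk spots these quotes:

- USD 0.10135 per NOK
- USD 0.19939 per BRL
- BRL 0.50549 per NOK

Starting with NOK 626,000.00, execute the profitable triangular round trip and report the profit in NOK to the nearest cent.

Profitable loop is NOK → USD → BRL → NOK:
NOK 626,000.00 × 0.10135 = USD 63,445.10
USD 63,445.10 ÷ 0.19939 = BRL 318,196.00
BRL 318,196.00 ÷ 0.50549 = NOK 629,480.30
Profit = NOK 629,480.30 − NOK 626,000.00

Profit: NOK 3,480.30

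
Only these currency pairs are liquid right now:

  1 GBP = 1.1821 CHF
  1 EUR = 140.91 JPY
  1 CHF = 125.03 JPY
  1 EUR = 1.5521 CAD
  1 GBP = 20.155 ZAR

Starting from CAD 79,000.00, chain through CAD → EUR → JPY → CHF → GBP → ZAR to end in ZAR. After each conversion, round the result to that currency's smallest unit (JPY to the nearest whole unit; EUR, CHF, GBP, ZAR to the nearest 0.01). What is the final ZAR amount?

CAD 79,000.00 ÷ 1.5521 = EUR 50,898.78
EUR 50,898.78 × 140.91 = JPY 7,172,147
JPY 7,172,147 ÷ 125.03 = CHF 57,363.41
CHF 57,363.41 ÷ 1.1821 = GBP 48,526.70
GBP 48,526.70 × 20.155 = ZAR 978,055.64

ZAR 978,055.64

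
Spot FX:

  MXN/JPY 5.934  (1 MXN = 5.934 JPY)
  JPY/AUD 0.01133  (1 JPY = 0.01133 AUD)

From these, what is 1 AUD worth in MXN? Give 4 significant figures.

1 AUD ÷ 0.01133 = 88.2613 JPY
88.2613 JPY ÷ 5.934 = 14.8738 MXN

AUD/MXN = 14.87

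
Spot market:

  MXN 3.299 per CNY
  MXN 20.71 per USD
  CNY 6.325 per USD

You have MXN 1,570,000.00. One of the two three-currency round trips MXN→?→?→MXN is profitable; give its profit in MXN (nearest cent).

Profit: MXN 11,839.44

Profitable loop is MXN → USD → CNY → MXN:
MXN 1,570,000.00 ÷ 20.71 = USD 75,808.79
USD 75,808.79 × 6.325 = CNY 479,490.58
CNY 479,490.58 × 3.299 = MXN 1,581,839.44
Profit = MXN 1,581,839.44 − MXN 1,570,000.00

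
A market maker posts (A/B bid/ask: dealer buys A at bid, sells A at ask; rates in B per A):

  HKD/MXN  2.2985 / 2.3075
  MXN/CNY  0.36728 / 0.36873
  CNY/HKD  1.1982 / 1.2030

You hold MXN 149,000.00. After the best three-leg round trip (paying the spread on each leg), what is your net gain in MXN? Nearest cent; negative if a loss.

Net profit: MXN 1,715.31

Best loop MXN → CNY → HKD → MXN:
MXN 149,000.00 × 0.36728 (sell MXN at bid) = CNY 54,724.72
CNY 54,724.72 × 1.1982 (sell CNY at bid) = HKD 65,571.16
HKD 65,571.16 × 2.2985 (sell HKD at bid) = MXN 150,715.31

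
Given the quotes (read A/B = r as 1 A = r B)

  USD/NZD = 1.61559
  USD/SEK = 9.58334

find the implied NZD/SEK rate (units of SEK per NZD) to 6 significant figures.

NZD/SEK = 5.93179

1 NZD ÷ 1.61559 = 0.618969 USD
0.618969 USD × 9.58334 = 5.93179 SEK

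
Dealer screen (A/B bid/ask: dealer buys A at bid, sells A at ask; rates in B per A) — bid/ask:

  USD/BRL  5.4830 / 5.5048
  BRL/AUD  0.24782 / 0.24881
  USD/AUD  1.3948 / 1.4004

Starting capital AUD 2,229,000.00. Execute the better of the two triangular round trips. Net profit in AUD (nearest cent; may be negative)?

Net profit: AUD 40,930.87

Best loop AUD → BRL → USD → AUD:
AUD 2,229,000.00 ÷ 0.24881 (buy BRL at ask) = BRL 8,958,643.14
BRL 8,958,643.14 ÷ 5.5048 (buy USD at ask) = USD 1,627,423.91
USD 1,627,423.91 × 1.3948 (sell USD at bid) = AUD 2,269,930.87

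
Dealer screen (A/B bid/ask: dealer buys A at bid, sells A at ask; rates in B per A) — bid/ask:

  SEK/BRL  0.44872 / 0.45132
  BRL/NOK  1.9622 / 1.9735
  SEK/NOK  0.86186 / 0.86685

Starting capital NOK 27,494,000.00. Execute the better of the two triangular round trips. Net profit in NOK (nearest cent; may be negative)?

Net profit: NOK 432,253.32

Best loop NOK → SEK → BRL → NOK:
NOK 27,494,000.00 ÷ 0.86685 (buy SEK at ask) = SEK 31,717,136.76
SEK 31,717,136.76 × 0.44872 (sell SEK at bid) = BRL 14,232,113.61
BRL 14,232,113.61 × 1.9622 (sell BRL at bid) = NOK 27,926,253.32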